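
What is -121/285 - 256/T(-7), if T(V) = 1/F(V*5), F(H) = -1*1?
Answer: 72839/285 ≈ 255.58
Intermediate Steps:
F(H) = -1
T(V) = -1 (T(V) = 1/(-1) = -1)
-121/285 - 256/T(-7) = -121/285 - 256/(-1) = -121*1/285 - 256*(-1) = -121/285 + 256 = 72839/285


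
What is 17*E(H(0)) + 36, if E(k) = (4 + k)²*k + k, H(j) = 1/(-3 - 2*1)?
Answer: -2062/125 ≈ -16.496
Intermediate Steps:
H(j) = -⅕ (H(j) = 1/(-3 - 2) = 1/(-5) = -⅕)
E(k) = k + k*(4 + k)² (E(k) = k*(4 + k)² + k = k + k*(4 + k)²)
17*E(H(0)) + 36 = 17*(-(1 + (4 - ⅕)²)/5) + 36 = 17*(-(1 + (19/5)²)/5) + 36 = 17*(-(1 + 361/25)/5) + 36 = 17*(-⅕*386/25) + 36 = 17*(-386/125) + 36 = -6562/125 + 36 = -2062/125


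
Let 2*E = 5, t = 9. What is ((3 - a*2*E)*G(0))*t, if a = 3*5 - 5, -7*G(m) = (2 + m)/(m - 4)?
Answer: -423/14 ≈ -30.214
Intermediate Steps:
G(m) = -(2 + m)/(7*(-4 + m)) (G(m) = -(2 + m)/(7*(m - 4)) = -(2 + m)/(7*(-4 + m)))
a = 10 (a = 15 - 5 = 10)
E = 5/2 (E = (1/2)*5 = 5/2 ≈ 2.5000)
((3 - a*2*E)*G(0))*t = ((3 - 10*2*5/2)*((-2 - 1*0)/(7*(-4 + 0))))*9 = ((3 - 20*5/2)*((1/7)*(-2 + 0)/(-4)))*9 = ((3 - 1*50)*((1/7)*(-1/4)*(-2)))*9 = ((3 - 50)*(1/14))*9 = -47*1/14*9 = -47/14*9 = -423/14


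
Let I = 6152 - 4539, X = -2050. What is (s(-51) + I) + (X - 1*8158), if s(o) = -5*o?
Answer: -8340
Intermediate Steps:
I = 1613
(s(-51) + I) + (X - 1*8158) = (-5*(-51) + 1613) + (-2050 - 1*8158) = (255 + 1613) + (-2050 - 8158) = 1868 - 10208 = -8340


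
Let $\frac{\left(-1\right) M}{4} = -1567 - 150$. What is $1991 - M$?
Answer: $-4877$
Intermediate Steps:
$M = 6868$ ($M = - 4 \left(-1567 - 150\right) = \left(-4\right) \left(-1717\right) = 6868$)
$1991 - M = 1991 - 6868 = -4877$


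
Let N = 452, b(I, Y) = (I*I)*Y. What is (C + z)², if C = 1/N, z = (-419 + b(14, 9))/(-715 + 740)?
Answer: 14784857649/5107600 ≈ 2894.7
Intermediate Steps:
b(I, Y) = Y*I² (b(I, Y) = I²*Y = Y*I²)
z = 269/5 (z = (-419 + 9*14²)/(-715 + 740) = (-419 + 9*196)/25 = (-419 + 1764)*(1/25) = 1345*(1/25) = 269/5 ≈ 53.800)
C = 1/452 ≈ 0.0022124
(C + z)² = (1/452 + 269/5)² = (121593/2260)² = 14784857649/5107600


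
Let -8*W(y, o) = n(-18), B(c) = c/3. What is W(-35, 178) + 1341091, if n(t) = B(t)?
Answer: 5364367/4 ≈ 1.3411e+6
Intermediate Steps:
B(c) = c/3 (B(c) = c*(⅓) = c/3)
n(t) = t/3
W(y, o) = ¾ (W(y, o) = -(-18)/24 = -⅛*(-6) = ¾)
W(-35, 178) + 1341091 = ¾ + 1341091 = 5364367/4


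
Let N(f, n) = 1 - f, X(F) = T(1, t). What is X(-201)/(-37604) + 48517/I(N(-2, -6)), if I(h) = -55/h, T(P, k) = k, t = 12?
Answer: -1368325116/517055 ≈ -2646.4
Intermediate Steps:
X(F) = 12
X(-201)/(-37604) + 48517/I(N(-2, -6)) = 12/(-37604) + 48517/((-55/(1 - 1*(-2)))) = 12*(-1/37604) + 48517/((-55/(1 + 2))) = -3/9401 + 48517/((-55/3)) = -3/9401 + 48517/((-55*⅓)) = -3/9401 + 48517/(-55/3) = -3/9401 + 48517*(-3/55) = -3/9401 - 145551/55 = -1368325116/517055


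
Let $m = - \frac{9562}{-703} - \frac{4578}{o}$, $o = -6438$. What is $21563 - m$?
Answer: $\frac{439313086}{20387} \approx 21549.0$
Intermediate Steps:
$m = \frac{291795}{20387}$ ($m = - \frac{9562}{-703} - \frac{4578}{-6438} = \left(-9562\right) \left(- \frac{1}{703}\right) - - \frac{763}{1073} = \frac{9562}{703} + \frac{763}{1073} = \frac{291795}{20387} \approx 14.313$)
$21563 - m = 21563 - \frac{291795}{20387} = \frac{439313086}{20387}$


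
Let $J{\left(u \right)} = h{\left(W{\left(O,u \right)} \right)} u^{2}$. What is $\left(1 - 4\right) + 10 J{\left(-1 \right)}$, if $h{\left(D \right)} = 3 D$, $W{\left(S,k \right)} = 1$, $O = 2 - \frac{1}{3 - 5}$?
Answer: $27$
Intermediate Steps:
$O = \frac{5}{2}$ ($O = 2 - \frac{1}{-2} = 2 - - \frac{1}{2} = 2 + \frac{1}{2} = \frac{5}{2} \approx 2.5$)
$J{\left(u \right)} = 3 u^{2}$ ($J{\left(u \right)} = 3 \cdot 1 u^{2} = 3 u^{2}$)
$\left(1 - 4\right) + 10 J{\left(-1 \right)} = \left(1 - 4\right) + 10 \cdot 3 \left(-1\right)^{2} = -3 + 10 \cdot 3 \cdot 1 = -3 + 10 \cdot 3 = -3 + 30 = 27$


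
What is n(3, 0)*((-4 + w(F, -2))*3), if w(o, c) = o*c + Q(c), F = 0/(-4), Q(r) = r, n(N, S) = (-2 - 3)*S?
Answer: 0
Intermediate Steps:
n(N, S) = -5*S
F = 0 (F = 0*(-¼) = 0)
w(o, c) = c + c*o (w(o, c) = o*c + c = c*o + c = c + c*o)
n(3, 0)*((-4 + w(F, -2))*3) = (-5*0)*((-4 - 2*(1 + 0))*3) = 0*((-4 - 2*1)*3) = 0*((-4 - 2)*3) = 0*(-6*3) = 0*(-18) = 0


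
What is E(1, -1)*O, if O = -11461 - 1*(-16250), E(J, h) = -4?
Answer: -19156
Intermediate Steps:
O = 4789 (O = -11461 + 16250 = 4789)
E(1, -1)*O = -4*4789 = -19156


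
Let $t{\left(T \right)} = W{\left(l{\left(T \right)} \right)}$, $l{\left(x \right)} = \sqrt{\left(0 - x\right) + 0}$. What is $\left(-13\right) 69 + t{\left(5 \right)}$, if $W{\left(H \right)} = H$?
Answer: $-897 + i \sqrt{5} \approx -897.0 + 2.2361 i$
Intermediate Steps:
$l{\left(x \right)} = \sqrt{- x}$ ($l{\left(x \right)} = \sqrt{- x + 0} = \sqrt{- x}$)
$t{\left(T \right)} = \sqrt{- T}$
$\left(-13\right) 69 + t{\left(5 \right)} = \left(-13\right) 69 + \sqrt{\left(-1\right) 5} = -897 + \sqrt{-5} = -897 + i \sqrt{5}$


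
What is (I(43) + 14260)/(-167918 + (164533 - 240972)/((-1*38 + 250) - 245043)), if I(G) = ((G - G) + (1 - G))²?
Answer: -3923171944/41111455419 ≈ -0.095428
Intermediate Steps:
I(G) = (1 - G)² (I(G) = (0 + (1 - G))² = (1 - G)²)
(I(43) + 14260)/(-167918 + (164533 - 240972)/((-1*38 + 250) - 245043)) = ((-1 + 43)² + 14260)/(-167918 + (164533 - 240972)/((-1*38 + 250) - 245043)) = (42² + 14260)/(-167918 - 76439/((-38 + 250) - 245043)) = (1764 + 14260)/(-167918 - 76439/(212 - 245043)) = 16024/(-167918 - 76439/(-244831)) = 16024/(-167918 - 76439*(-1/244831)) = 16024/(-167918 + 76439/244831) = 16024/(-41111455419/244831) = 16024*(-244831/41111455419) = -3923171944/41111455419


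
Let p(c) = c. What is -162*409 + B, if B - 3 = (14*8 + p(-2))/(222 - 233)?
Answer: -66265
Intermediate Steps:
B = -7 (B = 3 + (14*8 - 2)/(222 - 233) = 3 + (112 - 2)/(-11) = 3 + 110*(-1/11) = 3 - 10 = -7)
-162*409 + B = -162*409 - 7 = -66258 - 7 = -66265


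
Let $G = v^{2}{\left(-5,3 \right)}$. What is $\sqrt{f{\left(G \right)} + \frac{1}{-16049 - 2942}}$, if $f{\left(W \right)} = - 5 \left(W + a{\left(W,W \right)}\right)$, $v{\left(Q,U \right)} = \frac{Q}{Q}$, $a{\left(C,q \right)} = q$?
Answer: $\frac{23 i \sqrt{6817769}}{18991} \approx 3.1623 i$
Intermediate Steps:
$v{\left(Q,U \right)} = 1$
$G = 1$ ($G = 1^{2} = 1$)
$f{\left(W \right)} = - 10 W$ ($f{\left(W \right)} = - 5 \left(W + W\right) = - 5 \cdot 2 W = - 10 W$)
$\sqrt{f{\left(G \right)} + \frac{1}{-16049 - 2942}} = \sqrt{\left(-10\right) 1 + \frac{1}{-16049 - 2942}} = \sqrt{-10 + \frac{1}{-18991}} = \sqrt{-10 - \frac{1}{18991}} = \sqrt{- \frac{189911}{18991}} = \frac{23 i \sqrt{6817769}}{18991}$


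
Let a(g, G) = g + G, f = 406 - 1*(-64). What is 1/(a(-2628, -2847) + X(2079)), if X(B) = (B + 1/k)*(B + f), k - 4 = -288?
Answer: 284/1503463915 ≈ 1.8890e-7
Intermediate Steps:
k = -284 (k = 4 - 288 = -284)
f = 470 (f = 406 + 64 = 470)
a(g, G) = G + g
X(B) = (470 + B)*(-1/284 + B) (X(B) = (B + 1/(-284))*(B + 470) = (B - 1/284)*(470 + B) = (-1/284 + B)*(470 + B) = (470 + B)*(-1/284 + B))
1/(a(-2628, -2847) + X(2079)) = 1/((-2847 - 2628) + (-235/142 - 1/284*2079 + 2079*(470 + 2079))) = 1/(-5475 + (-235/142 - 2079/284 + 2079*2549)) = 1/(-5475 + (-235/142 - 2079/284 + 5299371)) = 1/(-5475 + 1505018815/284) = 1/(1503463915/284) = 284/1503463915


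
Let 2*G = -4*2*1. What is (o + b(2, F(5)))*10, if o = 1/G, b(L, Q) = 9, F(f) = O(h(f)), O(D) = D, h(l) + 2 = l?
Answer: 175/2 ≈ 87.500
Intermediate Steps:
h(l) = -2 + l
F(f) = -2 + f
G = -4 (G = (-4*2*1)/2 = (-8*1)/2 = (1/2)*(-8) = -4)
o = -1/4 (o = 1/(-4) = -1/4 ≈ -0.25000)
(o + b(2, F(5)))*10 = (-1/4 + 9)*10 = (35/4)*10 = 175/2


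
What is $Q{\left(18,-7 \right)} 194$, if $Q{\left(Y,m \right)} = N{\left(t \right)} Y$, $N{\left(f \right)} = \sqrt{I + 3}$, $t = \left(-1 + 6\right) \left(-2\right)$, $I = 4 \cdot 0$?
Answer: $3492 \sqrt{3} \approx 6048.3$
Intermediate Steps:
$I = 0$
$t = -10$ ($t = 5 \left(-2\right) = -10$)
$N{\left(f \right)} = \sqrt{3}$ ($N{\left(f \right)} = \sqrt{0 + 3} = \sqrt{3}$)
$Q{\left(Y,m \right)} = Y \sqrt{3}$ ($Q{\left(Y,m \right)} = \sqrt{3} Y = Y \sqrt{3}$)
$Q{\left(18,-7 \right)} 194 = 18 \sqrt{3} \cdot 194 = 3492 \sqrt{3}$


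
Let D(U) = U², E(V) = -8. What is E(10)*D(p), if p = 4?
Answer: -128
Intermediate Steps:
E(10)*D(p) = -8*4² = -8*16 = -128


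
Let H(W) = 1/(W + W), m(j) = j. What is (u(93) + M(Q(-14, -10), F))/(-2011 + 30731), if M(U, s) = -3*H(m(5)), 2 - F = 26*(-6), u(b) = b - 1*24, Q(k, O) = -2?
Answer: 687/287200 ≈ 0.0023921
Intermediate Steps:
u(b) = -24 + b (u(b) = b - 24 = -24 + b)
H(W) = 1/(2*W)
F = 158 (F = 2 - 26*(-6) = 2 - 1*(-156) = 2 + 156 = 158)
M(U, s) = -3/10 (M(U, s) = -3/(2*5) = -3*1/10 = -3/10)
(u(93) + M(Q(-14, -10), F))/(-2011 + 30731) = ((-24 + 93) - 3/10)/(-2011 + 30731) = (69 - 3/10)/28720 = (687/10)*(1/28720) = 687/287200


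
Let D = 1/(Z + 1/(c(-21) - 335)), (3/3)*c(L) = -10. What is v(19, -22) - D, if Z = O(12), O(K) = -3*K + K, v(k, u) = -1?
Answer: -7936/8281 ≈ -0.95834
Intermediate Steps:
O(K) = -2*K
Z = -24 (Z = -2*12 = -24)
c(L) = -10
D = -345/8281 (D = 1/(-24 + 1/(-10 - 335)) = 1/(-24 + 1/(-345)) = 1/(-24 - 1/345) = 1/(-8281/345) = -345/8281 ≈ -0.041662)
v(19, -22) - D = -1 - 1*(-345/8281) = -1 + 345/8281 = -7936/8281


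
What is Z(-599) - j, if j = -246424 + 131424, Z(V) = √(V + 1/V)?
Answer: 115000 + I*√214922398/599 ≈ 1.15e+5 + 24.475*I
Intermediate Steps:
j = -115000
Z(-599) - j = √(-599 + 1/(-599)) - 1*(-115000) = √(-599 - 1/599) + 115000 = √(-358802/599) + 115000 = I*√214922398/599 + 115000 = 115000 + I*√214922398/599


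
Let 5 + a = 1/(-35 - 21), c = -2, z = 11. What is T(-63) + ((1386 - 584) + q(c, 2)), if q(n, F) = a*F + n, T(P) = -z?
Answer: 21811/28 ≈ 778.96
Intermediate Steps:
a = -281/56 (a = -5 + 1/(-35 - 21) = -5 + 1/(-56) = -5 - 1/56 = -281/56 ≈ -5.0179)
T(P) = -11 (T(P) = -1*11 = -11)
q(n, F) = n - 281*F/56 (q(n, F) = -281*F/56 + n = n - 281*F/56)
T(-63) + ((1386 - 584) + q(c, 2)) = -11 + ((1386 - 584) + (-2 - 281/56*2)) = -11 + (802 + (-2 - 281/28)) = -11 + (802 - 337/28) = -11 + 22119/28 = 21811/28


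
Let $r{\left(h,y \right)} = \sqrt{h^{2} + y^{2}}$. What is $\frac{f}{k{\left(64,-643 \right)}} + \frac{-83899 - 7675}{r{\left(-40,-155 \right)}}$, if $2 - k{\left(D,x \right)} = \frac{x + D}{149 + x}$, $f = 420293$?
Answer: $\frac{207624742}{409} - \frac{91574 \sqrt{41}}{1025} \approx 5.0707 \cdot 10^{5}$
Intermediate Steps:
$k{\left(D,x \right)} = 2 - \frac{D + x}{149 + x}$ ($k{\left(D,x \right)} = 2 - \frac{x + D}{149 + x} = 2 - \frac{D + x}{149 + x}$)
$\frac{f}{k{\left(64,-643 \right)}} + \frac{-83899 - 7675}{r{\left(-40,-155 \right)}} = \frac{420293}{\frac{1}{149 - 643} \left(298 - 643 - 64\right)} + \frac{-83899 - 7675}{\sqrt{\left(-40\right)^{2} + \left(-155\right)^{2}}} = \frac{420293}{\frac{1}{-494} \left(298 - 643 - 64\right)} + \frac{-83899 - 7675}{\sqrt{1600 + 24025}} = \frac{420293}{\left(- \frac{1}{494}\right) \left(-409\right)} - \frac{91574}{\sqrt{25625}} = \frac{420293}{\frac{409}{494}} - \frac{91574}{25 \sqrt{41}} = 420293 \cdot \frac{494}{409} - 91574 \frac{\sqrt{41}}{1025} = \frac{207624742}{409} - \frac{91574 \sqrt{41}}{1025}$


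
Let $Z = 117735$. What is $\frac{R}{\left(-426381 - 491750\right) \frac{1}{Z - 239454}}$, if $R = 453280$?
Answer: $\frac{55172788320}{918131} \approx 60093.0$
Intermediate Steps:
$\frac{R}{\left(-426381 - 491750\right) \frac{1}{Z - 239454}} = \frac{453280}{\left(-426381 - 491750\right) \frac{1}{117735 - 239454}} = \frac{453280}{\left(-918131\right) \frac{1}{-121719}} = \frac{453280}{\left(-918131\right) \left(- \frac{1}{121719}\right)} = \frac{453280}{\frac{918131}{121719}} = 453280 \cdot \frac{121719}{918131} = \frac{55172788320}{918131}$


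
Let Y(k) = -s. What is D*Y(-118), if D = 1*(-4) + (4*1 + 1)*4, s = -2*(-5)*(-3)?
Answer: 480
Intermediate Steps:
s = -30 (s = 10*(-3) = -30)
D = 16 (D = -4 + (4 + 1)*4 = -4 + 5*4 = -4 + 20 = 16)
Y(k) = 30 (Y(k) = -1*(-30) = 30)
D*Y(-118) = 16*30 = 480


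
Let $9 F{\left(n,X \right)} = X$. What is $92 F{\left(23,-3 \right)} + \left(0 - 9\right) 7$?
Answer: $- \frac{281}{3} \approx -93.667$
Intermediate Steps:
$F{\left(n,X \right)} = \frac{X}{9}$
$92 F{\left(23,-3 \right)} + \left(0 - 9\right) 7 = 92 \cdot \frac{1}{9} \left(-3\right) + \left(0 - 9\right) 7 = 92 \left(- \frac{1}{3}\right) - 63 = - \frac{92}{3} - 63 = - \frac{281}{3}$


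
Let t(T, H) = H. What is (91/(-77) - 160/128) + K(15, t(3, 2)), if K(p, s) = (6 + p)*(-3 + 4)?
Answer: 817/44 ≈ 18.568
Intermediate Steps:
K(p, s) = 6 + p (K(p, s) = (6 + p)*1 = 6 + p)
(91/(-77) - 160/128) + K(15, t(3, 2)) = (91/(-77) - 160/128) + (6 + 15) = (91*(-1/77) - 160*1/128) + 21 = (-13/11 - 5/4) + 21 = -107/44 + 21 = 817/44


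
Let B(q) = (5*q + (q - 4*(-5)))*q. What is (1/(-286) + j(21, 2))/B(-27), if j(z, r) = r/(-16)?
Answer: -49/1462032 ≈ -3.3515e-5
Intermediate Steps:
j(z, r) = -r/16 (j(z, r) = r*(-1/16) = -r/16)
B(q) = q*(20 + 6*q) (B(q) = (5*q + (q + 20))*q = (5*q + (20 + q))*q = (20 + 6*q)*q = q*(20 + 6*q))
(1/(-286) + j(21, 2))/B(-27) = (1/(-286) - 1/16*2)/((2*(-27)*(10 + 3*(-27)))) = (-1/286 - 1/8)/((2*(-27)*(10 - 81))) = -147/(1144*(2*(-27)*(-71))) = -147/1144/3834 = -147/1144*1/3834 = -49/1462032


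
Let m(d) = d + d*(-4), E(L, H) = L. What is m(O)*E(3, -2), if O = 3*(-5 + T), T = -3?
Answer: 216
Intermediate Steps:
O = -24 (O = 3*(-5 - 3) = 3*(-8) = -24)
m(d) = -3*d (m(d) = d - 4*d = -3*d)
m(O)*E(3, -2) = -3*(-24)*3 = 72*3 = 216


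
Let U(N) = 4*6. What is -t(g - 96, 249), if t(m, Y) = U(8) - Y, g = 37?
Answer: 225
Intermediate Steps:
U(N) = 24
t(m, Y) = 24 - Y
-t(g - 96, 249) = -(24 - 1*249) = -(24 - 249) = -1*(-225) = 225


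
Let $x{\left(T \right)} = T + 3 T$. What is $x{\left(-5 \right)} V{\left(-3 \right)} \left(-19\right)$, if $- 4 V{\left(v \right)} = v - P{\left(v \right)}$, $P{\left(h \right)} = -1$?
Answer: $190$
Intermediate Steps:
$x{\left(T \right)} = 4 T$
$V{\left(v \right)} = - \frac{1}{4} - \frac{v}{4}$ ($V{\left(v \right)} = - \frac{v - -1}{4} = - \frac{v + 1}{4} = - \frac{1 + v}{4} = - \frac{1}{4} - \frac{v}{4}$)
$x{\left(-5 \right)} V{\left(-3 \right)} \left(-19\right) = 4 \left(-5\right) \left(- \frac{1}{4} - - \frac{3}{4}\right) \left(-19\right) = - 20 \left(- \frac{1}{4} + \frac{3}{4}\right) \left(-19\right) = \left(-20\right) \frac{1}{2} \left(-19\right) = \left(-10\right) \left(-19\right) = 190$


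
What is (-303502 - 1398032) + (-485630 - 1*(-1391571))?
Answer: -795593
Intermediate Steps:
(-303502 - 1398032) + (-485630 - 1*(-1391571)) = -1701534 + (-485630 + 1391571) = -1701534 + 905941 = -795593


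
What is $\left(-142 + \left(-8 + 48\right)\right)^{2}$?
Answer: $10404$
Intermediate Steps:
$\left(-142 + \left(-8 + 48\right)\right)^{2} = \left(-142 + 40\right)^{2} = \left(-102\right)^{2} = 10404$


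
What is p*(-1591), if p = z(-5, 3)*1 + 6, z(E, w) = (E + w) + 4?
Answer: -12728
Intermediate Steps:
z(E, w) = 4 + E + w
p = 8 (p = (4 - 5 + 3)*1 + 6 = 2*1 + 6 = 2 + 6 = 8)
p*(-1591) = 8*(-1591) = -12728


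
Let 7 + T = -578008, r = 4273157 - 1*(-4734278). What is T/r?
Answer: -115603/1801487 ≈ -0.064171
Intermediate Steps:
r = 9007435 (r = 4273157 + 4734278 = 9007435)
T = -578015 (T = -7 - 578008 = -578015)
T/r = -578015/9007435 = -578015*1/9007435 = -115603/1801487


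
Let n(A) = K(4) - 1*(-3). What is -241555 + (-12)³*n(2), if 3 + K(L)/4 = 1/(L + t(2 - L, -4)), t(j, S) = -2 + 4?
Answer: -227155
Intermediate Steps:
t(j, S) = 2
K(L) = -12 + 4/(2 + L) (K(L) = -12 + 4/(L + 2) = -12 + 4/(2 + L))
n(A) = -25/3 (n(A) = 4*(-5 - 3*4)/(2 + 4) - 1*(-3) = 4*(-5 - 12)/6 + 3 = 4*(⅙)*(-17) + 3 = -34/3 + 3 = -25/3)
-241555 + (-12)³*n(2) = -241555 + (-12)³*(-25/3) = -241555 - 1728*(-25/3) = -241555 + 14400 = -227155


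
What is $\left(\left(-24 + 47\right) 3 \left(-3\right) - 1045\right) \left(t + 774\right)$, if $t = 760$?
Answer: $-1920568$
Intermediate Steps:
$\left(\left(-24 + 47\right) 3 \left(-3\right) - 1045\right) \left(t + 774\right) = \left(\left(-24 + 47\right) 3 \left(-3\right) - 1045\right) \left(760 + 774\right) = \left(23 \left(-9\right) - 1045\right) 1534 = \left(-207 - 1045\right) 1534 = \left(-1252\right) 1534 = -1920568$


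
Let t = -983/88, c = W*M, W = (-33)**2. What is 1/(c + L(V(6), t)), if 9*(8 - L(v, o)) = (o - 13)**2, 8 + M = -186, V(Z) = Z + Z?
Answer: -7744/1636484633 ≈ -4.7321e-6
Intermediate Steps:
V(Z) = 2*Z
M = -194 (M = -8 - 186 = -194)
W = 1089
c = -211266 (c = 1089*(-194) = -211266)
t = -983/88 (t = -983*1/88 = -983/88 ≈ -11.170)
L(v, o) = 8 - (-13 + o)**2/9 (L(v, o) = 8 - (o - 13)**2/9 = 8 - (-13 + o)**2/9)
1/(c + L(V(6), t)) = 1/(-211266 + (8 - (-13 - 983/88)**2/9)) = 1/(-211266 + (8 - (-2127/88)**2/9)) = 1/(-211266 + (8 - 1/9*4524129/7744)) = 1/(-211266 + (8 - 502681/7744)) = 1/(-211266 - 440729/7744) = 1/(-1636484633/7744) = -7744/1636484633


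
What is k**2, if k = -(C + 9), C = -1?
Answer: 64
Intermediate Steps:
k = -8 (k = -(-1 + 9) = -1*8 = -8)
k**2 = (-8)**2 = 64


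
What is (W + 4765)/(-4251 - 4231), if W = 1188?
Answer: -5953/8482 ≈ -0.70184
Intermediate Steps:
(W + 4765)/(-4251 - 4231) = (1188 + 4765)/(-4251 - 4231) = 5953/(-8482) = 5953*(-1/8482) = -5953/8482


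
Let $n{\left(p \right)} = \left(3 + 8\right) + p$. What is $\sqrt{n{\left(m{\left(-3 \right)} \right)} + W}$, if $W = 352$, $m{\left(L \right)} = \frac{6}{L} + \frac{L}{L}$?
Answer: $\sqrt{362} \approx 19.026$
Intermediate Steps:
$m{\left(L \right)} = 1 + \frac{6}{L}$ ($m{\left(L \right)} = \frac{6}{L} + 1 = 1 + \frac{6}{L}$)
$n{\left(p \right)} = 11 + p$
$\sqrt{n{\left(m{\left(-3 \right)} \right)} + W} = \sqrt{\left(11 + \frac{6 - 3}{-3}\right) + 352} = \sqrt{\left(11 - 1\right) + 352} = \sqrt{10 + 352} = \sqrt{362}$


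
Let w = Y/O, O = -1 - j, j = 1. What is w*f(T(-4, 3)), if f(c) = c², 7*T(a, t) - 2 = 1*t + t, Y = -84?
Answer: 384/7 ≈ 54.857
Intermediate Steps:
O = -2 (O = -1 - 1*1 = -1 - 1 = -2)
T(a, t) = 2/7 + 2*t/7 (T(a, t) = 2/7 + (1*t + t)/7 = 2/7 + (t + t)/7 = 2/7 + (2*t)/7 = 2/7 + 2*t/7)
w = 42 (w = -84/(-2) = -84*(-½) = 42)
w*f(T(-4, 3)) = 42*(2/7 + (2/7)*3)² = 42*(2/7 + 6/7)² = 42*(8/7)² = 42*(64/49) = 384/7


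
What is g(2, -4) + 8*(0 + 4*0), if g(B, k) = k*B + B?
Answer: -6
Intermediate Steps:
g(B, k) = B + B*k (g(B, k) = B*k + B = B + B*k)
g(2, -4) + 8*(0 + 4*0) = 2*(1 - 4) + 8*(0 + 4*0) = 2*(-3) + 8*(0 + 0) = -6 + 8*0 = -6 + 0 = -6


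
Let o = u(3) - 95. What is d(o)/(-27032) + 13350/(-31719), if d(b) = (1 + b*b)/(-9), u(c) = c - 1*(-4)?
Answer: -9181135/23598936 ≈ -0.38905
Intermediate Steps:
u(c) = 4 + c (u(c) = c + 4 = 4 + c)
o = -88 (o = (4 + 3) - 95 = 7 - 95 = -88)
d(b) = -1/9 - b**2/9 (d(b) = (1 + b**2)*(-1/9) = -1/9 - b**2/9)
d(o)/(-27032) + 13350/(-31719) = (-1/9 - 1/9*(-88)**2)/(-27032) + 13350/(-31719) = (-1/9 - 1/9*7744)*(-1/27032) + 13350*(-1/31719) = (-1/9 - 7744/9)*(-1/27032) - 4450/10573 = -7745/9*(-1/27032) - 4450/10573 = 7745/243288 - 4450/10573 = -9181135/23598936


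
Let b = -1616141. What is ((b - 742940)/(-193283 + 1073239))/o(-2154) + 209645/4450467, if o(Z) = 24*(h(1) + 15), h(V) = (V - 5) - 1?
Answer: 1608371333713/44756744450880 ≈ 0.035936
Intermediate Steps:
h(V) = -6 + V (h(V) = (-5 + V) - 1 = -6 + V)
o(Z) = 240 (o(Z) = 24*((-6 + 1) + 15) = 24*(-5 + 15) = 24*10 = 240)
((b - 742940)/(-193283 + 1073239))/o(-2154) + 209645/4450467 = ((-1616141 - 742940)/(-193283 + 1073239))/240 + 209645/4450467 = -2359081/879956*(1/240) + 209645*(1/4450467) = -2359081*1/879956*(1/240) + 209645/4450467 = -2359081/879956*1/240 + 209645/4450467 = -2359081/211189440 + 209645/4450467 = 1608371333713/44756744450880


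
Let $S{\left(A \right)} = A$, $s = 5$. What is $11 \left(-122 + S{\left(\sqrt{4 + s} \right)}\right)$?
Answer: $-1309$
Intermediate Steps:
$11 \left(-122 + S{\left(\sqrt{4 + s} \right)}\right) = 11 \left(-122 + \sqrt{4 + 5}\right) = 11 \left(-122 + \sqrt{9}\right) = 11 \left(-122 + 3\right) = 11 \left(-119\right) = -1309$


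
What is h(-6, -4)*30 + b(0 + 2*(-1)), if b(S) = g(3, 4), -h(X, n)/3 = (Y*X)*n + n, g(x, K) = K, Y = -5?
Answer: 11164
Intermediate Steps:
h(X, n) = -3*n + 15*X*n (h(X, n) = -3*((-5*X)*n + n) = -3*(-5*X*n + n) = -3*(n - 5*X*n) = -3*n + 15*X*n)
b(S) = 4
h(-6, -4)*30 + b(0 + 2*(-1)) = (3*(-4)*(-1 + 5*(-6)))*30 + 4 = (3*(-4)*(-1 - 30))*30 + 4 = (3*(-4)*(-31))*30 + 4 = 372*30 + 4 = 11160 + 4 = 11164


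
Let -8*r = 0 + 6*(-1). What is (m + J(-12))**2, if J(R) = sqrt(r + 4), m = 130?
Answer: (260 + sqrt(19))**2/4 ≈ 17471.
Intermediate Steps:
r = 3/4 (r = -(0 + 6*(-1))/8 = -(0 - 6)/8 = -1/8*(-6) = 3/4 ≈ 0.75000)
J(R) = sqrt(19)/2 (J(R) = sqrt(3/4 + 4) = sqrt(19/4) = sqrt(19)/2)
(m + J(-12))**2 = (130 + sqrt(19)/2)**2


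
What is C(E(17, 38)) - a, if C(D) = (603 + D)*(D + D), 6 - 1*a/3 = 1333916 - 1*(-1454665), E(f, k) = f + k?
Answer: 8438105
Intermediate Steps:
a = -8365725 (a = 18 - 3*(1333916 - 1*(-1454665)) = 18 - 3*(1333916 + 1454665) = 18 - 3*2788581 = 18 - 8365743 = -8365725)
C(D) = 2*D*(603 + D) (C(D) = (603 + D)*(2*D) = 2*D*(603 + D))
C(E(17, 38)) - a = 2*(17 + 38)*(603 + (17 + 38)) - 1*(-8365725) = 2*55*(603 + 55) + 8365725 = 2*55*658 + 8365725 = 72380 + 8365725 = 8438105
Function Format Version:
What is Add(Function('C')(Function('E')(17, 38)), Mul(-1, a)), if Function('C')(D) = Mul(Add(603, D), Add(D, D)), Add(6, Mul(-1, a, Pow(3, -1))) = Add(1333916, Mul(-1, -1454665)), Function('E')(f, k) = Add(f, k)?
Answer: 8438105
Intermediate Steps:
a = -8365725 (a = Add(18, Mul(-3, Add(1333916, Mul(-1, -1454665)))) = Add(18, Mul(-3, Add(1333916, 1454665))) = Add(18, Mul(-3, 2788581)) = Add(18, -8365743) = -8365725)
Function('C')(D) = Mul(2, D, Add(603, D)) (Function('C')(D) = Mul(Add(603, D), Mul(2, D)) = Mul(2, D, Add(603, D)))
Add(Function('C')(Function('E')(17, 38)), Mul(-1, a)) = Add(Mul(2, Add(17, 38), Add(603, Add(17, 38))), Mul(-1, -8365725)) = Add(Mul(2, 55, Add(603, 55)), 8365725) = Add(Mul(2, 55, 658), 8365725) = Add(72380, 8365725) = 8438105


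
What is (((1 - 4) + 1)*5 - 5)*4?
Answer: -60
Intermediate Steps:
(((1 - 4) + 1)*5 - 5)*4 = ((-3 + 1)*5 - 5)*4 = (-2*5 - 5)*4 = (-10 - 5)*4 = -15*4 = -60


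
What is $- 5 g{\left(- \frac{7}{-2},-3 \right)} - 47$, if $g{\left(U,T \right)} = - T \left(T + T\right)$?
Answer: $43$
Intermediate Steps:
$g{\left(U,T \right)} = - 2 T^{2}$ ($g{\left(U,T \right)} = - T 2 T = - 2 T^{2}$)
$- 5 g{\left(- \frac{7}{-2},-3 \right)} - 47 = - 5 \left(- 2 \left(-3\right)^{2}\right) - 47 = - 5 \left(\left(-2\right) 9\right) - 47 = \left(-5\right) \left(-18\right) - 47 = 90 - 47 = 43$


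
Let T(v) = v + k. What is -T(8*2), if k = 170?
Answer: -186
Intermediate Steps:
T(v) = 170 + v (T(v) = v + 170 = 170 + v)
-T(8*2) = -(170 + 8*2) = -(170 + 16) = -1*186 = -186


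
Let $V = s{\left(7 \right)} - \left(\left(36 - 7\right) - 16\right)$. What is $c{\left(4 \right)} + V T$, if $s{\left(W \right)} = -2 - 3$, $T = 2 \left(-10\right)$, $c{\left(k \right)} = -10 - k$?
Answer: $346$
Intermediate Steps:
$T = -20$
$s{\left(W \right)} = -5$ ($s{\left(W \right)} = -2 - 3 = -5$)
$V = -18$ ($V = -5 - \left(\left(36 - 7\right) - 16\right) = -5 - \left(29 - 16\right) = -5 - 13 = -18$)
$c{\left(4 \right)} + V T = \left(-10 - 4\right) - -360 = \left(-10 - 4\right) + 360 = -14 + 360 = 346$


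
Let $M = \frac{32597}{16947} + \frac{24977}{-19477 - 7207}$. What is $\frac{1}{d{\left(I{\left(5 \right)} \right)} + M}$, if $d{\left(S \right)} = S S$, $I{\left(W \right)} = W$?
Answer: $\frac{9228852}{239834221} \approx 0.03848$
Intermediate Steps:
$d{\left(S \right)} = S^{2}$
$M = \frac{9112921}{9228852}$ ($M = 32597 \cdot \frac{1}{16947} + \frac{24977}{-19477 - 7207} = \frac{32597}{16947} + \frac{24977}{-26684} = \frac{32597}{16947} + 24977 \left(- \frac{1}{26684}\right) = \frac{32597}{16947} - \frac{24977}{26684} = \frac{9112921}{9228852} \approx 0.98744$)
$\frac{1}{d{\left(I{\left(5 \right)} \right)} + M} = \frac{1}{5^{2} + \frac{9112921}{9228852}} = \frac{1}{25 + \frac{9112921}{9228852}} = \frac{1}{\frac{239834221}{9228852}} = \frac{9228852}{239834221}$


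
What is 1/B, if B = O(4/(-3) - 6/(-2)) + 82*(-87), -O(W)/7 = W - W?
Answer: -1/7134 ≈ -0.00014017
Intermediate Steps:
O(W) = 0 (O(W) = -7*(W - W) = -7*0 = 0)
B = -7134 (B = 0 + 82*(-87) = 0 - 7134 = -7134)
1/B = 1/(-7134) = -1/7134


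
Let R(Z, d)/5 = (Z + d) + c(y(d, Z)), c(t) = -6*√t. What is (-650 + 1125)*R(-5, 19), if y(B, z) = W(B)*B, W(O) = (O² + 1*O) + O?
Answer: 33250 - 270750*√21 ≈ -1.2075e+6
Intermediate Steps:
W(O) = O² + 2*O (W(O) = (O² + O) + O = (O + O²) + O = O² + 2*O)
y(B, z) = B²*(2 + B) (y(B, z) = (B*(2 + B))*B = B²*(2 + B))
R(Z, d) = -30*√(d²*(2 + d)) + 5*Z + 5*d (R(Z, d) = 5*((Z + d) - 6*√(d²*(2 + d))) = 5*(Z + d - 6*√(d²*(2 + d))) = -30*√(d²*(2 + d)) + 5*Z + 5*d)
(-650 + 1125)*R(-5, 19) = (-650 + 1125)*(-30*19*√(2 + 19) + 5*(-5) + 5*19) = 475*(-30*19*√21 - 25 + 95) = 475*(-570*√21 - 25 + 95) = 475*(70 - 570*√21) = 33250 - 270750*√21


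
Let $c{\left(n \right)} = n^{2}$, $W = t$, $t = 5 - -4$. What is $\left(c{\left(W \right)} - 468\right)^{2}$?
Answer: $149769$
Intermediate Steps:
$t = 9$ ($t = 5 + 4 = 9$)
$W = 9$
$\left(c{\left(W \right)} - 468\right)^{2} = \left(9^{2} - 468\right)^{2} = \left(81 - 468\right)^{2} = \left(-387\right)^{2} = 149769$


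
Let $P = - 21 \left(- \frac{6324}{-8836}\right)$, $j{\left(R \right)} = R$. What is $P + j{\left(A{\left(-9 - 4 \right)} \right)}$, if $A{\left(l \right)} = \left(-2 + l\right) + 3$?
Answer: $- \frac{59709}{2209} \approx -27.03$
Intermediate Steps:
$A{\left(l \right)} = 1 + l$
$P = - \frac{33201}{2209}$ ($P = - 21 \left(\left(-6324\right) \left(- \frac{1}{8836}\right)\right) = \left(-21\right) \frac{1581}{2209} = - \frac{33201}{2209} \approx -15.03$)
$P + j{\left(A{\left(-9 - 4 \right)} \right)} = - \frac{33201}{2209} + \left(1 - 13\right) = - \frac{33201}{2209} - 12 = - \frac{59709}{2209}$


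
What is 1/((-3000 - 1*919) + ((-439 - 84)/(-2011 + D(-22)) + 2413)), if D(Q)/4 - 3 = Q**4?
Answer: -935025/1408148173 ≈ -0.00066401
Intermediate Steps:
D(Q) = 12 + 4*Q**4
1/((-3000 - 1*919) + ((-439 - 84)/(-2011 + D(-22)) + 2413)) = 1/((-3000 - 1*919) + ((-439 - 84)/(-2011 + (12 + 4*(-22)**4)) + 2413)) = 1/((-3000 - 919) + (-523/(-2011 + (12 + 4*234256)) + 2413)) = 1/(-3919 + (-523/(-2011 + (12 + 937024)) + 2413)) = 1/(-3919 + (-523/(-2011 + 937036) + 2413)) = 1/(-3919 + (-523/935025 + 2413)) = 1/(-3919 + 2256214802/935025) = 1/(-1408148173/935025) = -935025/1408148173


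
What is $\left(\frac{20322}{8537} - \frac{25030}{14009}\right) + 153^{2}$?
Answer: $\frac{2799666455485}{119594833} \approx 23410.0$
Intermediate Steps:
$\left(\frac{20322}{8537} - \frac{25030}{14009}\right) + 153^{2} = \left(20322 \cdot \frac{1}{8537} - \frac{25030}{14009}\right) + 23409 = \left(\frac{20322}{8537} - \frac{25030}{14009}\right) + 23409 = \frac{71009788}{119594833} + 23409 = \frac{2799666455485}{119594833}$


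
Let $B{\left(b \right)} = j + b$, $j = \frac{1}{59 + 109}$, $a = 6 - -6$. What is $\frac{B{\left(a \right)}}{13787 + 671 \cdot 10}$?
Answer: $\frac{2017}{3443496} \approx 0.00058574$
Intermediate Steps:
$a = 12$ ($a = 6 + 6 = 12$)
$j = \frac{1}{168} \approx 0.0059524$
$B{\left(b \right)} = \frac{1}{168} + b$
$\frac{B{\left(a \right)}}{13787 + 671 \cdot 10} = \frac{\frac{1}{168} + 12}{13787 + 671 \cdot 10} = \frac{2017}{168 \left(13787 + 6710\right)} = \frac{2017}{168 \cdot 20497} = \frac{2017}{168} \cdot \frac{1}{20497} = \frac{2017}{3443496}$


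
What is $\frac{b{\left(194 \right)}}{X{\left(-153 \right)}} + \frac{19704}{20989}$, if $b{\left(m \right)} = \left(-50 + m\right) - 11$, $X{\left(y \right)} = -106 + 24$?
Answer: $- \frac{1175809}{1721098} \approx -0.68317$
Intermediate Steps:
$X{\left(y \right)} = -82$
$b{\left(m \right)} = -61 + m$
$\frac{b{\left(194 \right)}}{X{\left(-153 \right)}} + \frac{19704}{20989} = \frac{-61 + 194}{-82} + \frac{19704}{20989} = 133 \left(- \frac{1}{82}\right) + 19704 \cdot \frac{1}{20989} = - \frac{133}{82} + \frac{19704}{20989} = - \frac{1175809}{1721098}$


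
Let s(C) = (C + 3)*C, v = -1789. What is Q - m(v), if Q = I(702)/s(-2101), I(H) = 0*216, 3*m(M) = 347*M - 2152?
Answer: 207645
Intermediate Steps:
m(M) = -2152/3 + 347*M/3 (m(M) = (347*M - 2152)/3 = (-2152 + 347*M)/3 = -2152/3 + 347*M/3)
s(C) = C*(3 + C) (s(C) = (3 + C)*C = C*(3 + C))
I(H) = 0
Q = 0 (Q = 0/((-2101*(3 - 2101))) = 0/((-2101*(-2098))) = 0/4407898 = 0*(1/4407898) = 0)
Q - m(v) = 0 - (-2152/3 + (347/3)*(-1789)) = 0 - (-2152/3 - 620783/3) = 0 - 1*(-207645) = 0 + 207645 = 207645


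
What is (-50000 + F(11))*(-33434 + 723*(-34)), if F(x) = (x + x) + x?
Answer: 2898885472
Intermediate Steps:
F(x) = 3*x (F(x) = 2*x + x = 3*x)
(-50000 + F(11))*(-33434 + 723*(-34)) = (-50000 + 3*11)*(-33434 + 723*(-34)) = (-50000 + 33)*(-33434 - 24582) = -49967*(-58016) = 2898885472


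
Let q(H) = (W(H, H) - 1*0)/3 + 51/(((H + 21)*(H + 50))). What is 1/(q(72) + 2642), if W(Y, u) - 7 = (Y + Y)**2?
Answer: 11346/108426209 ≈ 0.00010464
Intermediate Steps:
W(Y, u) = 7 + 4*Y**2 (W(Y, u) = 7 + (Y + Y)**2 = 7 + (2*Y)**2 = 7 + 4*Y**2)
q(H) = 7/3 + 4*H**2/3 + 51/((21 + H)*(50 + H)) (q(H) = ((7 + 4*H**2) - 1*0)/3 + 51/(((H + 21)*(H + 50))) = ((7 + 4*H**2) + 0)*(1/3) + 51/(((21 + H)*(50 + H))) = (7 + 4*H**2)*(1/3) + 51*(1/((21 + H)*(50 + H))) = (7/3 + 4*H**2/3) + 51/((21 + H)*(50 + H)) = 7/3 + 4*H**2/3 + 51/((21 + H)*(50 + H)))
1/(q(72) + 2642) = 1/((7503 + 4*72**4 + 284*72**3 + 497*72 + 4207*72**2)/(3*(1050 + 72**2 + 71*72)) + 2642) = 1/((7503 + 4*26873856 + 284*373248 + 35784 + 4207*5184)/(3*(1050 + 5184 + 5112)) + 2642) = 1/((1/3)*(7503 + 107495424 + 106002432 + 35784 + 21809088)/11346 + 2642) = 1/((1/3)*(1/11346)*235350231 + 2642) = 1/(78450077/11346 + 2642) = 1/(108426209/11346) = 11346/108426209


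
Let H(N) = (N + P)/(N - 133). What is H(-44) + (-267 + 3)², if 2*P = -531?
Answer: 24673003/354 ≈ 69698.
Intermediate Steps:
P = -531/2 (P = (½)*(-531) = -531/2 ≈ -265.50)
H(N) = (-531/2 + N)/(-133 + N) (H(N) = (N - 531/2)/(N - 133) = (-531/2 + N)/(-133 + N))
H(-44) + (-267 + 3)² = (-531/2 - 44)/(-133 - 44) + (-267 + 3)² = -619/2/(-177) + (-264)² = -1/177*(-619/2) + 69696 = 619/354 + 69696 = 24673003/354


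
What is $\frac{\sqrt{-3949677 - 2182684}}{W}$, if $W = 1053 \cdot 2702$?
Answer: $\frac{i \sqrt{6132361}}{2845206} \approx 0.00087036 i$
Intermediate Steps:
$W = 2845206$
$\frac{\sqrt{-3949677 - 2182684}}{W} = \frac{\sqrt{-3949677 - 2182684}}{2845206} = \sqrt{-6132361} \cdot \frac{1}{2845206} = i \sqrt{6132361} \cdot \frac{1}{2845206} = \frac{i \sqrt{6132361}}{2845206}$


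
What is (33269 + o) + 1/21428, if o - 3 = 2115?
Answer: 758272637/21428 ≈ 35387.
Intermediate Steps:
o = 2118 (o = 3 + 2115 = 2118)
(33269 + o) + 1/21428 = (33269 + 2118) + 1/21428 = 35387 + 1/21428 = 758272637/21428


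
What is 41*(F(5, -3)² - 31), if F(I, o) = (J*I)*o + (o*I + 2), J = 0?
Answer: 5658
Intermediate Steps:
F(I, o) = 2 + I*o (F(I, o) = (0*I)*o + (o*I + 2) = 0*o + (I*o + 2) = 0 + (2 + I*o) = 2 + I*o)
41*(F(5, -3)² - 31) = 41*((2 + 5*(-3))² - 31) = 41*((2 - 15)² - 31) = 41*((-13)² - 31) = 41*(169 - 31) = 41*138 = 5658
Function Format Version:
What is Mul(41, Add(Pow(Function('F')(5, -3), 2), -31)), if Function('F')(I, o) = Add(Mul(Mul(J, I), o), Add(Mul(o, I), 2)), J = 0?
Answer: 5658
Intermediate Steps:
Function('F')(I, o) = Add(2, Mul(I, o)) (Function('F')(I, o) = Add(Mul(Mul(0, I), o), Add(Mul(o, I), 2)) = Add(Mul(0, o), Add(Mul(I, o), 2)) = Add(0, Add(2, Mul(I, o))) = Add(2, Mul(I, o)))
Mul(41, Add(Pow(Function('F')(5, -3), 2), -31)) = Mul(41, Add(Pow(Add(2, Mul(5, -3)), 2), -31)) = Mul(41, Add(Pow(Add(2, -15), 2), -31)) = Mul(41, Add(Pow(-13, 2), -31)) = Mul(41, Add(169, -31)) = Mul(41, 138) = 5658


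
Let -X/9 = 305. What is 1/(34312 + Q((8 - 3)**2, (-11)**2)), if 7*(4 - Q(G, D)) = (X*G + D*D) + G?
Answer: 7/294171 ≈ 2.3796e-5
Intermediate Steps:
X = -2745 (X = -9*305 = -2745)
Q(G, D) = 4 + 392*G - D**2/7 (Q(G, D) = 4 - ((-2745*G + D*D) + G)/7 = 4 - ((-2745*G + D**2) + G)/7 = 4 - ((D**2 - 2745*G) + G)/7 = 4 - (D**2 - 2744*G)/7 = 4 + (392*G - D**2/7) = 4 + 392*G - D**2/7)
1/(34312 + Q((8 - 3)**2, (-11)**2)) = 1/(34312 + (4 + 392*(8 - 3)**2 - ((-11)**2)**2/7)) = 1/(34312 + (4 + 392*5**2 - 1/7*121**2)) = 1/(34312 + (4 + 392*25 - 1/7*14641)) = 1/(34312 + (4 + 9800 - 14641/7)) = 1/(34312 + 53987/7) = 1/(294171/7) = 7/294171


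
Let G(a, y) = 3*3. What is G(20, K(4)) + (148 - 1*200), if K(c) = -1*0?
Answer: -43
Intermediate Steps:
K(c) = 0
G(a, y) = 9
G(20, K(4)) + (148 - 1*200) = 9 + (148 - 1*200) = 9 + (148 - 200) = 9 - 52 = -43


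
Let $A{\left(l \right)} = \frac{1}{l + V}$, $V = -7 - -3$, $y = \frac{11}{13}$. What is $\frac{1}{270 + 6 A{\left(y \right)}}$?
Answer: $\frac{41}{10992} \approx 0.00373$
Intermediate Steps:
$y = \frac{11}{13}$ ($y = 11 \cdot \frac{1}{13} = \frac{11}{13} \approx 0.84615$)
$V = -4$ ($V = -7 + 3 = -4$)
$A{\left(l \right)} = \frac{1}{-4 + l}$ ($A{\left(l \right)} = \frac{1}{l - 4} = \frac{1}{-4 + l}$)
$\frac{1}{270 + 6 A{\left(y \right)}} = \frac{1}{270 + \frac{6}{-4 + \frac{11}{13}}} = \frac{1}{270 + \frac{6}{- \frac{41}{13}}} = \frac{1}{270 + 6 \left(- \frac{13}{41}\right)} = \frac{1}{270 - \frac{78}{41}} = \frac{1}{\frac{10992}{41}} = \frac{41}{10992}$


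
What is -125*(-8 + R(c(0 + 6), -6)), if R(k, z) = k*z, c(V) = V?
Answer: 5500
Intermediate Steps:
-125*(-8 + R(c(0 + 6), -6)) = -125*(-8 + (0 + 6)*(-6)) = -125*(-8 + 6*(-6)) = -125*(-8 - 36) = -125*(-44) = 5500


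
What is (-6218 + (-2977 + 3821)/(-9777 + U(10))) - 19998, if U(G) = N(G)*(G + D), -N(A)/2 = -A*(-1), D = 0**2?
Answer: -261557876/9977 ≈ -26216.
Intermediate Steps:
D = 0
N(A) = -2*A (N(A) = -2*(-A)*(-1) = -2*A)
U(G) = -2*G**2 (U(G) = (-2*G)*(G + 0) = (-2*G)*G = -2*G**2)
(-6218 + (-2977 + 3821)/(-9777 + U(10))) - 19998 = (-6218 + (-2977 + 3821)/(-9777 - 2*10**2)) - 19998 = (-6218 + 844/(-9777 - 2*100)) - 19998 = (-6218 + 844/(-9777 - 200)) - 19998 = (-6218 + 844/(-9977)) - 19998 = (-6218 + 844*(-1/9977)) - 19998 = (-6218 - 844/9977) - 19998 = -62037830/9977 - 19998 = -261557876/9977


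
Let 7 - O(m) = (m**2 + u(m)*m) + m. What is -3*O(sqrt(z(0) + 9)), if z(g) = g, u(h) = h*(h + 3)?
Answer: 177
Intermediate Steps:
u(h) = h*(3 + h)
O(m) = 7 - m - m**2 - m**2*(3 + m) (O(m) = 7 - ((m**2 + (m*(3 + m))*m) + m) = 7 - ((m**2 + m**2*(3 + m)) + m) = 7 - (m + m**2 + m**2*(3 + m)) = 7 + (-m - m**2 - m**2*(3 + m)) = 7 - m - m**2 - m**2*(3 + m))
-3*O(sqrt(z(0) + 9)) = -3*(7 - sqrt(0 + 9) - (sqrt(0 + 9))**3 - 4*(sqrt(0 + 9))**2) = -3*(7 - sqrt(9) - (sqrt(9))**3 - 4*(sqrt(9))**2) = -3*(7 - 1*3 - 1*3**3 - 4*3**2) = -3*(7 - 3 - 1*27 - 4*9) = -3*(7 - 3 - 27 - 36) = -3*(-59) = 177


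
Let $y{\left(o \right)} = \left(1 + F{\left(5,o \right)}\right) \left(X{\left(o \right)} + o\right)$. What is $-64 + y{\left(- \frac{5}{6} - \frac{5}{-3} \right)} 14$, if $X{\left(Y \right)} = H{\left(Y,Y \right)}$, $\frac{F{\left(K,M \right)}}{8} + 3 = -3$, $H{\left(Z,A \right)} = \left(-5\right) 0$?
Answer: $- \frac{1837}{3} \approx -612.33$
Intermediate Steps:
$H{\left(Z,A \right)} = 0$
$F{\left(K,M \right)} = -48$ ($F{\left(K,M \right)} = -24 + 8 \left(-3\right) = -24 - 24 = -48$)
$X{\left(Y \right)} = 0$
$y{\left(o \right)} = - 47 o$ ($y{\left(o \right)} = \left(1 - 48\right) \left(0 + o\right) = - 47 o$)
$-64 + y{\left(- \frac{5}{6} - \frac{5}{-3} \right)} 14 = -64 + - 47 \left(- \frac{5}{6} - \frac{5}{-3}\right) 14 = -64 + - 47 \left(\left(-5\right) \frac{1}{6} - - \frac{5}{3}\right) 14 = -64 + - 47 \left(- \frac{5}{6} + \frac{5}{3}\right) 14 = -64 + \left(-47\right) \frac{5}{6} \cdot 14 = -64 - \frac{1645}{3} = - \frac{1837}{3}$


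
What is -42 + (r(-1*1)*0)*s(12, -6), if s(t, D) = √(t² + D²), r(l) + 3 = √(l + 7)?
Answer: -42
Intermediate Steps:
r(l) = -3 + √(7 + l) (r(l) = -3 + √(l + 7) = -3 + √(7 + l))
s(t, D) = √(D² + t²)
-42 + (r(-1*1)*0)*s(12, -6) = -42 + ((-3 + √(7 - 1*1))*0)*√((-6)² + 12²) = -42 + ((-3 + √(7 - 1))*0)*√(36 + 144) = -42 + ((-3 + √6)*0)*√180 = -42 + 0*(6*√5) = -42 + 0 = -42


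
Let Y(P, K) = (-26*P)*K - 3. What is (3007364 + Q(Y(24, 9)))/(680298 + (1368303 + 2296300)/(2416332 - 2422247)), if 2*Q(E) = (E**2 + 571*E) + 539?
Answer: 203357575785/8040596134 ≈ 25.291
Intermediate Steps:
Y(P, K) = -3 - 26*K*P (Y(P, K) = -26*K*P - 3 = -3 - 26*K*P)
Q(E) = 539/2 + E**2/2 + 571*E/2 (Q(E) = ((E**2 + 571*E) + 539)/2 = (539 + E**2 + 571*E)/2 = 539/2 + E**2/2 + 571*E/2)
(3007364 + Q(Y(24, 9)))/(680298 + (1368303 + 2296300)/(2416332 - 2422247)) = (3007364 + (539/2 + (-3 - 26*9*24)**2/2 + 571*(-3 - 26*9*24)/2))/(680298 + (1368303 + 2296300)/(2416332 - 2422247)) = (3007364 + (539/2 + (-3 - 5616)**2/2 + 571*(-3 - 5616)/2))/(680298 + 3664603/(-5915)) = (3007364 + (539/2 + (1/2)*(-5619)**2 + (571/2)*(-5619)))/(680298 + 3664603*(-1/5915)) = (3007364 + (539/2 + (1/2)*31573161 - 3208449/2))/(680298 - 3664603/5915) = (3007364 + (539/2 + 31573161/2 - 3208449/2))/(4020298067/5915) = (3007364 + 28365251/2)*(5915/4020298067) = (34379979/2)*(5915/4020298067) = 203357575785/8040596134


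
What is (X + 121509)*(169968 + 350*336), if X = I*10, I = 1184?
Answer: 38346905232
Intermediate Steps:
X = 11840 (X = 1184*10 = 11840)
(X + 121509)*(169968 + 350*336) = (11840 + 121509)*(169968 + 350*336) = 133349*(169968 + 117600) = 133349*287568 = 38346905232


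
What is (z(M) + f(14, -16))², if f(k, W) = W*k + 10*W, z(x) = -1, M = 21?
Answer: 148225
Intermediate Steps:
f(k, W) = 10*W + W*k
(z(M) + f(14, -16))² = (-1 - 16*(10 + 14))² = (-1 - 16*24)² = (-1 - 384)² = (-385)² = 148225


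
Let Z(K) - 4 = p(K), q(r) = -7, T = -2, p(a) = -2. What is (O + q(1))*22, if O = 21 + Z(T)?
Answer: 352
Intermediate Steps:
Z(K) = 2 (Z(K) = 4 - 2 = 2)
O = 23 (O = 21 + 2 = 23)
(O + q(1))*22 = (23 - 7)*22 = 16*22 = 352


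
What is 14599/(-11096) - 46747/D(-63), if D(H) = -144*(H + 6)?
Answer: -4200877/599184 ≈ -7.0110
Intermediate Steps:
D(H) = -864 - 144*H (D(H) = -144*(6 + H) = -864 - 144*H)
14599/(-11096) - 46747/D(-63) = 14599/(-11096) - 46747/(-864 - 144*(-63)) = 14599*(-1/11096) - 46747/(-864 + 9072) = -14599/11096 - 46747/8208 = -4200877/599184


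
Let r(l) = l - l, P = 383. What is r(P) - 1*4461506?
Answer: -4461506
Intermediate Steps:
r(l) = 0
r(P) - 1*4461506 = 0 - 1*4461506 = 0 - 4461506 = -4461506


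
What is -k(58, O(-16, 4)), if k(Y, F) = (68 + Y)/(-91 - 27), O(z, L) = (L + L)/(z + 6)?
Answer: 63/59 ≈ 1.0678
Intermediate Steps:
O(z, L) = 2*L/(6 + z) (O(z, L) = (2*L)/(6 + z) = 2*L/(6 + z))
k(Y, F) = -34/59 - Y/118 (k(Y, F) = (68 + Y)/(-118) = (68 + Y)*(-1/118) = -34/59 - Y/118)
-k(58, O(-16, 4)) = -(-34/59 - 1/118*58) = -(-34/59 - 29/59) = -1*(-63/59) = 63/59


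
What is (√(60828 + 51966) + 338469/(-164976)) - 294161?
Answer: -16176614535/54992 + √112794 ≈ -2.9383e+5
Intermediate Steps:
(√(60828 + 51966) + 338469/(-164976)) - 294161 = (√112794 + 338469*(-1/164976)) - 294161 = (√112794 - 112823/54992) - 294161 = (-112823/54992 + √112794) - 294161 = -16176614535/54992 + √112794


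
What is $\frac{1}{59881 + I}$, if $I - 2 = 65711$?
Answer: $\frac{1}{125594} \approx 7.9622 \cdot 10^{-6}$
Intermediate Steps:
$I = 65713$ ($I = 2 + 65711 = 65713$)
$\frac{1}{59881 + I} = \frac{1}{59881 + 65713} = \frac{1}{125594}$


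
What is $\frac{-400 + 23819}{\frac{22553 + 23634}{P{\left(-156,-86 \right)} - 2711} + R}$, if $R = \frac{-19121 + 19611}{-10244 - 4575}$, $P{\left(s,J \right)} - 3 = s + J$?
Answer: $- \frac{146255167850}{97984379} \approx -1492.6$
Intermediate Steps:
$P{\left(s,J \right)} = 3 + J + s$ ($P{\left(s,J \right)} = 3 + \left(s + J\right) = 3 + \left(J + s\right) = 3 + J + s$)
$R = - \frac{70}{2117}$ ($R = \frac{490}{-14819} = 490 \left(- \frac{1}{14819}\right) = - \frac{70}{2117} \approx -0.033066$)
$\frac{-400 + 23819}{\frac{22553 + 23634}{P{\left(-156,-86 \right)} - 2711} + R} = \frac{-400 + 23819}{\frac{22553 + 23634}{\left(3 - 86 - 156\right) - 2711} - \frac{70}{2117}} = \frac{23419}{\frac{46187}{-239 - 2711} - \frac{70}{2117}} = \frac{23419}{\frac{46187}{-2950} - \frac{70}{2117}} = \frac{23419}{46187 \left(- \frac{1}{2950}\right) - \frac{70}{2117}} = \frac{23419}{- \frac{46187}{2950} - \frac{70}{2117}} = \frac{23419}{- \frac{97984379}{6245150}} = 23419 \left(- \frac{6245150}{97984379}\right) = - \frac{146255167850}{97984379}$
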